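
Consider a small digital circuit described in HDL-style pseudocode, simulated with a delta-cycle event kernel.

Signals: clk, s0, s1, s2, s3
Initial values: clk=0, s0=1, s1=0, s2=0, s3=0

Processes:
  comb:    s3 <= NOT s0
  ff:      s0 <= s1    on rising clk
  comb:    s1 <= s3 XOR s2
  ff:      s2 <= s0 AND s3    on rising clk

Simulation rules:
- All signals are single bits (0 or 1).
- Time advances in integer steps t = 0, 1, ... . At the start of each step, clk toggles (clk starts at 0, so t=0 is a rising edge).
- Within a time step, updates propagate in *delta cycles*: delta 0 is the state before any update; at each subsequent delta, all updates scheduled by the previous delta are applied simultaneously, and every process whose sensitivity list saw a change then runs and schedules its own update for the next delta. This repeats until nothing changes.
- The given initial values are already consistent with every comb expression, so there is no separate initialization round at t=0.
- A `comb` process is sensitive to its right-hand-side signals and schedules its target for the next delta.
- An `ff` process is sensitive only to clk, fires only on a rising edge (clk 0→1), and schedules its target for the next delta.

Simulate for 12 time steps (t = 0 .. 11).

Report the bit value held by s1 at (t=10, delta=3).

1

t0.Δ0 clk=0 s1=0 s0=1 s2=0 s3=0
t0.Δ1 clk=1 s1=0 s0=1 s2=0 s3=0
t0.Δ2 clk=1 s1=0 s0=0 s2=0 s3=0
t0.Δ3 clk=1 s1=0 s0=0 s2=0 s3=1
t0.Δ4 clk=1 s1=1 s0=0 s2=0 s3=1
t1.Δ0 clk=1 s1=1 s0=0 s2=0 s3=1
t1.Δ1 clk=0 s1=1 s0=0 s2=0 s3=1
t2.Δ0 clk=0 s1=1 s0=0 s2=0 s3=1
t2.Δ1 clk=1 s1=1 s0=0 s2=0 s3=1
t2.Δ2 clk=1 s1=1 s0=1 s2=0 s3=1
t2.Δ3 clk=1 s1=1 s0=1 s2=0 s3=0
t2.Δ4 clk=1 s1=0 s0=1 s2=0 s3=0
t3.Δ0 clk=1 s1=0 s0=1 s2=0 s3=0
t3.Δ1 clk=0 s1=0 s0=1 s2=0 s3=0
t4.Δ0 clk=0 s1=0 s0=1 s2=0 s3=0
t4.Δ1 clk=1 s1=0 s0=1 s2=0 s3=0
t4.Δ2 clk=1 s1=0 s0=0 s2=0 s3=0
t4.Δ3 clk=1 s1=0 s0=0 s2=0 s3=1
t4.Δ4 clk=1 s1=1 s0=0 s2=0 s3=1
t5.Δ0 clk=1 s1=1 s0=0 s2=0 s3=1
t5.Δ1 clk=0 s1=1 s0=0 s2=0 s3=1
t6.Δ0 clk=0 s1=1 s0=0 s2=0 s3=1
t6.Δ1 clk=1 s1=1 s0=0 s2=0 s3=1
t6.Δ2 clk=1 s1=1 s0=1 s2=0 s3=1
t6.Δ3 clk=1 s1=1 s0=1 s2=0 s3=0
t6.Δ4 clk=1 s1=0 s0=1 s2=0 s3=0
t7.Δ0 clk=1 s1=0 s0=1 s2=0 s3=0
t7.Δ1 clk=0 s1=0 s0=1 s2=0 s3=0
t8.Δ0 clk=0 s1=0 s0=1 s2=0 s3=0
t8.Δ1 clk=1 s1=0 s0=1 s2=0 s3=0
t8.Δ2 clk=1 s1=0 s0=0 s2=0 s3=0
t8.Δ3 clk=1 s1=0 s0=0 s2=0 s3=1
t8.Δ4 clk=1 s1=1 s0=0 s2=0 s3=1
t9.Δ0 clk=1 s1=1 s0=0 s2=0 s3=1
t9.Δ1 clk=0 s1=1 s0=0 s2=0 s3=1
t10.Δ0 clk=0 s1=1 s0=0 s2=0 s3=1
t10.Δ1 clk=1 s1=1 s0=0 s2=0 s3=1
t10.Δ2 clk=1 s1=1 s0=1 s2=0 s3=1
t10.Δ3 clk=1 s1=1 s0=1 s2=0 s3=0
t10.Δ4 clk=1 s1=0 s0=1 s2=0 s3=0
t11.Δ0 clk=1 s1=0 s0=1 s2=0 s3=0
t11.Δ1 clk=0 s1=0 s0=1 s2=0 s3=0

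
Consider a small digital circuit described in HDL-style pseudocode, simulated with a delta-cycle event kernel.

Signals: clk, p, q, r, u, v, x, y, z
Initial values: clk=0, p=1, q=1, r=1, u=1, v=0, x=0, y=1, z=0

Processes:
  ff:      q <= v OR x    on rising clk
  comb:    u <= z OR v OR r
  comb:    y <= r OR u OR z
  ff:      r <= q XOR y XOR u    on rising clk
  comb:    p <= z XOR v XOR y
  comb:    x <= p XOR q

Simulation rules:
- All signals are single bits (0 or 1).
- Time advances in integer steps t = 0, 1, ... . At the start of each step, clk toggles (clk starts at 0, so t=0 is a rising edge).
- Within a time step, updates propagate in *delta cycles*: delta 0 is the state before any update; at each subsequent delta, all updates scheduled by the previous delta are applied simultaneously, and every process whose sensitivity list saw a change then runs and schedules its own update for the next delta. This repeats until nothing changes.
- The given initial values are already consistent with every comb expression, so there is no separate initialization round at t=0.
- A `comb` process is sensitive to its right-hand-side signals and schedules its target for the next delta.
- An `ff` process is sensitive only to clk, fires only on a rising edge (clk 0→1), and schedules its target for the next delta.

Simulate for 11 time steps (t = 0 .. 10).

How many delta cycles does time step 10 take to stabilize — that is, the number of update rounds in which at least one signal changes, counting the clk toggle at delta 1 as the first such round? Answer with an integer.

t=0 Δ0: y=1 x=0 v=0 r=1 q=1 z=0 p=1 u=1 clk=0
  Δ1: clk:0→1
  Δ2: q:1→0
  Δ3: x:0→1
  (3Δ to stable)
t=1 Δ0: y=1 x=1 v=0 r=1 q=0 z=0 p=1 u=1 clk=1
  Δ1: clk:1→0
  (1Δ to stable)
t=2 Δ0: y=1 x=1 v=0 r=1 q=0 z=0 p=1 u=1 clk=0
  Δ1: clk:0→1
  Δ2: r:1→0, q:0→1
  Δ3: x:1→0, u:1→0
  Δ4: y:1→0
  Δ5: p:1→0
  Δ6: x:0→1
  (6Δ to stable)
t=3 Δ0: y=0 x=1 v=0 r=0 q=1 z=0 p=0 u=0 clk=1
  Δ1: clk:1→0
  (1Δ to stable)
t=4 Δ0: y=0 x=1 v=0 r=0 q=1 z=0 p=0 u=0 clk=0
  Δ1: clk:0→1
  Δ2: r:0→1
  Δ3: y:0→1, u:0→1
  Δ4: p:0→1
  Δ5: x:1→0
  (5Δ to stable)
t=5 Δ0: y=1 x=0 v=0 r=1 q=1 z=0 p=1 u=1 clk=1
  Δ1: clk:1→0
  (1Δ to stable)
t=6 Δ0: y=1 x=0 v=0 r=1 q=1 z=0 p=1 u=1 clk=0
  Δ1: clk:0→1
  Δ2: q:1→0
  Δ3: x:0→1
  (3Δ to stable)
t=7 Δ0: y=1 x=1 v=0 r=1 q=0 z=0 p=1 u=1 clk=1
  Δ1: clk:1→0
  (1Δ to stable)
t=8 Δ0: y=1 x=1 v=0 r=1 q=0 z=0 p=1 u=1 clk=0
  Δ1: clk:0→1
  Δ2: r:1→0, q:0→1
  Δ3: x:1→0, u:1→0
  Δ4: y:1→0
  Δ5: p:1→0
  Δ6: x:0→1
  (6Δ to stable)
t=9 Δ0: y=0 x=1 v=0 r=0 q=1 z=0 p=0 u=0 clk=1
  Δ1: clk:1→0
  (1Δ to stable)
t=10 Δ0: y=0 x=1 v=0 r=0 q=1 z=0 p=0 u=0 clk=0
  Δ1: clk:0→1
  Δ2: r:0→1
  Δ3: y:0→1, u:0→1
  Δ4: p:0→1
  Δ5: x:1→0
  (5Δ to stable)

5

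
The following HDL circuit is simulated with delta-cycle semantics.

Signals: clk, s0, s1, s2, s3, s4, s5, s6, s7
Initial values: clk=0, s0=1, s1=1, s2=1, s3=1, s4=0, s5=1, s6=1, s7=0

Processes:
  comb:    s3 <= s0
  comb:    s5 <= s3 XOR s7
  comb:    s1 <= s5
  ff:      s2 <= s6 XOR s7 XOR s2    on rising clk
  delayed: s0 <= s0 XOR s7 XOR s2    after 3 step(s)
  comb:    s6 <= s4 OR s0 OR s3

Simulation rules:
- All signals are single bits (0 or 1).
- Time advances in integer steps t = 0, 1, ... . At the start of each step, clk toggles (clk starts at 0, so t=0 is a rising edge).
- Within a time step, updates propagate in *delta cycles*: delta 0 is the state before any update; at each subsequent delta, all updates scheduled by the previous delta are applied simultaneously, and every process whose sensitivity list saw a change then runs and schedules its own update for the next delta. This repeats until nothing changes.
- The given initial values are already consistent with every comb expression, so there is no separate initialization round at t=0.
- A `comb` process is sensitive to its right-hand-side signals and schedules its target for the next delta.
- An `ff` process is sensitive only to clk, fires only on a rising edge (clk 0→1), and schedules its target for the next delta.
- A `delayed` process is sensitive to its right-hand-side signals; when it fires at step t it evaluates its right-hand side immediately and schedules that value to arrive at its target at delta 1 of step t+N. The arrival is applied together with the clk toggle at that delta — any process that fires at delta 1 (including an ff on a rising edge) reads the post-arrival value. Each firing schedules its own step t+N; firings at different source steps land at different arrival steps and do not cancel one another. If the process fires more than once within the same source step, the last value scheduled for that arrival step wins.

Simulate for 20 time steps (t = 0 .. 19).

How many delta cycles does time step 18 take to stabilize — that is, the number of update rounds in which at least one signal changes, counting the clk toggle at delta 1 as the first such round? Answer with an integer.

t0.Δ0 s1=1 s6=1 s3=1 clk=0 s2=1 s7=0 s4=0 s5=1 s0=1
t0.Δ1 s1=1 s6=1 s3=1 clk=1 s2=1 s7=0 s4=0 s5=1 s0=1
t0.Δ2 s1=1 s6=1 s3=1 clk=1 s2=0 s7=0 s4=0 s5=1 s0=1
t1.Δ0 s1=1 s6=1 s3=1 clk=1 s2=0 s7=0 s4=0 s5=1 s0=1
t1.Δ1 s1=1 s6=1 s3=1 clk=0 s2=0 s7=0 s4=0 s5=1 s0=1
t2.Δ0 s1=1 s6=1 s3=1 clk=0 s2=0 s7=0 s4=0 s5=1 s0=1
t2.Δ1 s1=1 s6=1 s3=1 clk=1 s2=0 s7=0 s4=0 s5=1 s0=1
t2.Δ2 s1=1 s6=1 s3=1 clk=1 s2=1 s7=0 s4=0 s5=1 s0=1
t3.Δ0 s1=1 s6=1 s3=1 clk=1 s2=1 s7=0 s4=0 s5=1 s0=1
t3.Δ1 s1=1 s6=1 s3=1 clk=0 s2=1 s7=0 s4=0 s5=1 s0=1
t4.Δ0 s1=1 s6=1 s3=1 clk=0 s2=1 s7=0 s4=0 s5=1 s0=1
t4.Δ1 s1=1 s6=1 s3=1 clk=1 s2=1 s7=0 s4=0 s5=1 s0=1
t4.Δ2 s1=1 s6=1 s3=1 clk=1 s2=0 s7=0 s4=0 s5=1 s0=1
t5.Δ0 s1=1 s6=1 s3=1 clk=1 s2=0 s7=0 s4=0 s5=1 s0=1
t5.Δ1 s1=1 s6=1 s3=1 clk=0 s2=0 s7=0 s4=0 s5=1 s0=0
t5.Δ2 s1=1 s6=1 s3=0 clk=0 s2=0 s7=0 s4=0 s5=1 s0=0
t5.Δ3 s1=1 s6=0 s3=0 clk=0 s2=0 s7=0 s4=0 s5=0 s0=0
t5.Δ4 s1=0 s6=0 s3=0 clk=0 s2=0 s7=0 s4=0 s5=0 s0=0
t6.Δ0 s1=0 s6=0 s3=0 clk=0 s2=0 s7=0 s4=0 s5=0 s0=0
t6.Δ1 s1=0 s6=0 s3=0 clk=1 s2=0 s7=0 s4=0 s5=0 s0=0
t7.Δ0 s1=0 s6=0 s3=0 clk=1 s2=0 s7=0 s4=0 s5=0 s0=0
t7.Δ1 s1=0 s6=0 s3=0 clk=0 s2=0 s7=0 s4=0 s5=0 s0=1
t7.Δ2 s1=0 s6=1 s3=1 clk=0 s2=0 s7=0 s4=0 s5=0 s0=1
t7.Δ3 s1=0 s6=1 s3=1 clk=0 s2=0 s7=0 s4=0 s5=1 s0=1
t7.Δ4 s1=1 s6=1 s3=1 clk=0 s2=0 s7=0 s4=0 s5=1 s0=1
t8.Δ0 s1=1 s6=1 s3=1 clk=0 s2=0 s7=0 s4=0 s5=1 s0=1
t8.Δ1 s1=1 s6=1 s3=1 clk=1 s2=0 s7=0 s4=0 s5=1 s0=0
t8.Δ2 s1=1 s6=1 s3=0 clk=1 s2=1 s7=0 s4=0 s5=1 s0=0
t8.Δ3 s1=1 s6=0 s3=0 clk=1 s2=1 s7=0 s4=0 s5=0 s0=0
t8.Δ4 s1=0 s6=0 s3=0 clk=1 s2=1 s7=0 s4=0 s5=0 s0=0
t9.Δ0 s1=0 s6=0 s3=0 clk=1 s2=1 s7=0 s4=0 s5=0 s0=0
t9.Δ1 s1=0 s6=0 s3=0 clk=0 s2=1 s7=0 s4=0 s5=0 s0=0
t10.Δ0 s1=0 s6=0 s3=0 clk=0 s2=1 s7=0 s4=0 s5=0 s0=0
t10.Δ1 s1=0 s6=0 s3=0 clk=1 s2=1 s7=0 s4=0 s5=0 s0=1
t10.Δ2 s1=0 s6=1 s3=1 clk=1 s2=1 s7=0 s4=0 s5=0 s0=1
t10.Δ3 s1=0 s6=1 s3=1 clk=1 s2=1 s7=0 s4=0 s5=1 s0=1
t10.Δ4 s1=1 s6=1 s3=1 clk=1 s2=1 s7=0 s4=0 s5=1 s0=1
t11.Δ0 s1=1 s6=1 s3=1 clk=1 s2=1 s7=0 s4=0 s5=1 s0=1
t11.Δ1 s1=1 s6=1 s3=1 clk=0 s2=1 s7=0 s4=0 s5=1 s0=1
t12.Δ0 s1=1 s6=1 s3=1 clk=0 s2=1 s7=0 s4=0 s5=1 s0=1
t12.Δ1 s1=1 s6=1 s3=1 clk=1 s2=1 s7=0 s4=0 s5=1 s0=1
t12.Δ2 s1=1 s6=1 s3=1 clk=1 s2=0 s7=0 s4=0 s5=1 s0=1
t13.Δ0 s1=1 s6=1 s3=1 clk=1 s2=0 s7=0 s4=0 s5=1 s0=1
t13.Δ1 s1=1 s6=1 s3=1 clk=0 s2=0 s7=0 s4=0 s5=1 s0=0
t13.Δ2 s1=1 s6=1 s3=0 clk=0 s2=0 s7=0 s4=0 s5=1 s0=0
t13.Δ3 s1=1 s6=0 s3=0 clk=0 s2=0 s7=0 s4=0 s5=0 s0=0
t13.Δ4 s1=0 s6=0 s3=0 clk=0 s2=0 s7=0 s4=0 s5=0 s0=0
t14.Δ0 s1=0 s6=0 s3=0 clk=0 s2=0 s7=0 s4=0 s5=0 s0=0
t14.Δ1 s1=0 s6=0 s3=0 clk=1 s2=0 s7=0 s4=0 s5=0 s0=0
t15.Δ0 s1=0 s6=0 s3=0 clk=1 s2=0 s7=0 s4=0 s5=0 s0=0
t15.Δ1 s1=0 s6=0 s3=0 clk=0 s2=0 s7=0 s4=0 s5=0 s0=1
t15.Δ2 s1=0 s6=1 s3=1 clk=0 s2=0 s7=0 s4=0 s5=0 s0=1
t15.Δ3 s1=0 s6=1 s3=1 clk=0 s2=0 s7=0 s4=0 s5=1 s0=1
t15.Δ4 s1=1 s6=1 s3=1 clk=0 s2=0 s7=0 s4=0 s5=1 s0=1
t16.Δ0 s1=1 s6=1 s3=1 clk=0 s2=0 s7=0 s4=0 s5=1 s0=1
t16.Δ1 s1=1 s6=1 s3=1 clk=1 s2=0 s7=0 s4=0 s5=1 s0=0
t16.Δ2 s1=1 s6=1 s3=0 clk=1 s2=1 s7=0 s4=0 s5=1 s0=0
t16.Δ3 s1=1 s6=0 s3=0 clk=1 s2=1 s7=0 s4=0 s5=0 s0=0
t16.Δ4 s1=0 s6=0 s3=0 clk=1 s2=1 s7=0 s4=0 s5=0 s0=0
t17.Δ0 s1=0 s6=0 s3=0 clk=1 s2=1 s7=0 s4=0 s5=0 s0=0
t17.Δ1 s1=0 s6=0 s3=0 clk=0 s2=1 s7=0 s4=0 s5=0 s0=0
t18.Δ0 s1=0 s6=0 s3=0 clk=0 s2=1 s7=0 s4=0 s5=0 s0=0
t18.Δ1 s1=0 s6=0 s3=0 clk=1 s2=1 s7=0 s4=0 s5=0 s0=1
t18.Δ2 s1=0 s6=1 s3=1 clk=1 s2=1 s7=0 s4=0 s5=0 s0=1
t18.Δ3 s1=0 s6=1 s3=1 clk=1 s2=1 s7=0 s4=0 s5=1 s0=1
t18.Δ4 s1=1 s6=1 s3=1 clk=1 s2=1 s7=0 s4=0 s5=1 s0=1
t19.Δ0 s1=1 s6=1 s3=1 clk=1 s2=1 s7=0 s4=0 s5=1 s0=1
t19.Δ1 s1=1 s6=1 s3=1 clk=0 s2=1 s7=0 s4=0 s5=1 s0=1

4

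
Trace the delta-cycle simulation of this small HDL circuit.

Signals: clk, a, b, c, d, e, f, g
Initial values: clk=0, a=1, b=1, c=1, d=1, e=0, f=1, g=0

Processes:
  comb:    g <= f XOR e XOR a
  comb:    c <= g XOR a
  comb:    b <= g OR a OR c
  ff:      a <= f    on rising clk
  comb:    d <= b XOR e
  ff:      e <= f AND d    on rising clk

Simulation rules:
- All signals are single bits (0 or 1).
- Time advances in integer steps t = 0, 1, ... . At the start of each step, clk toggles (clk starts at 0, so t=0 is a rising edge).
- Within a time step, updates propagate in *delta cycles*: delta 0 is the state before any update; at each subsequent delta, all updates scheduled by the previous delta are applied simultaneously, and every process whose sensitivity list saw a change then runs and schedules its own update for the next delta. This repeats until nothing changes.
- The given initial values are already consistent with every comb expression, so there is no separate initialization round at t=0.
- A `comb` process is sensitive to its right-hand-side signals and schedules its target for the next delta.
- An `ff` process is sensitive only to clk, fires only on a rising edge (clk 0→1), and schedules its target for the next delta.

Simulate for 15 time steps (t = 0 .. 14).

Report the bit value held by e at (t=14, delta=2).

0

[bits: e,d,g,a,clk,b,f,c]
t=0: Δ0=01010111 Δ1=01011111 Δ2=11011111 Δ3=10111111 Δ4=10111110 | 4Δ
t=1: Δ0=10111110 Δ1=10110110 | 1Δ
t=2: Δ0=10110110 Δ1=10111110 Δ2=00111110 Δ3=01011110 Δ4=01011111 | 4Δ
t=3: Δ0=01011111 Δ1=01010111 | 1Δ
t=4: Δ0=01010111 Δ1=01011111 Δ2=11011111 Δ3=10111111 Δ4=10111110 | 4Δ
t=5: Δ0=10111110 Δ1=10110110 | 1Δ
t=6: Δ0=10110110 Δ1=10111110 Δ2=00111110 Δ3=01011110 Δ4=01011111 | 4Δ
t=7: Δ0=01011111 Δ1=01010111 | 1Δ
t=8: Δ0=01010111 Δ1=01011111 Δ2=11011111 Δ3=10111111 Δ4=10111110 | 4Δ
t=9: Δ0=10111110 Δ1=10110110 | 1Δ
t=10: Δ0=10110110 Δ1=10111110 Δ2=00111110 Δ3=01011110 Δ4=01011111 | 4Δ
t=11: Δ0=01011111 Δ1=01010111 | 1Δ
t=12: Δ0=01010111 Δ1=01011111 Δ2=11011111 Δ3=10111111 Δ4=10111110 | 4Δ
t=13: Δ0=10111110 Δ1=10110110 | 1Δ
t=14: Δ0=10110110 Δ1=10111110 Δ2=00111110 Δ3=01011110 Δ4=01011111 | 4Δ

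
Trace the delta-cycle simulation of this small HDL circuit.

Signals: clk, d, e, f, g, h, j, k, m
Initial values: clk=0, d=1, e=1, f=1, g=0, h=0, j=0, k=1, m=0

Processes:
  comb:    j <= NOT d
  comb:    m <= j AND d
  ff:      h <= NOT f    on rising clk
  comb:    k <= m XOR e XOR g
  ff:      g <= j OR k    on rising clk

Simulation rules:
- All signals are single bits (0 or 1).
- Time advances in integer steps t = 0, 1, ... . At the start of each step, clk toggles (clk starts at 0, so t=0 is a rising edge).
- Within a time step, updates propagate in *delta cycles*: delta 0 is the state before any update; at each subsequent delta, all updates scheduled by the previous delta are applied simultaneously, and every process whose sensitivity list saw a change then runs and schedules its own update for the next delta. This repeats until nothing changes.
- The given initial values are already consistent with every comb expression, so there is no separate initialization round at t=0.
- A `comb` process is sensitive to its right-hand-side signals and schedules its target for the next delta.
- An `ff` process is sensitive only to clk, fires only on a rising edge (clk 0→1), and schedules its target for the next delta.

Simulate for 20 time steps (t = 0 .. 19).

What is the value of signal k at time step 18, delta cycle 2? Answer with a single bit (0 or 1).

0

t=0 Δ0: j=0 g=0 h=0 m=0 f=1 k=1 e=1 d=1 clk=0
  Δ1: clk:0→1
  Δ2: g:0→1
  Δ3: k:1→0
  (3Δ to stable)
t=1 Δ0: j=0 g=1 h=0 m=0 f=1 k=0 e=1 d=1 clk=1
  Δ1: clk:1→0
  (1Δ to stable)
t=2 Δ0: j=0 g=1 h=0 m=0 f=1 k=0 e=1 d=1 clk=0
  Δ1: clk:0→1
  Δ2: g:1→0
  Δ3: k:0→1
  (3Δ to stable)
t=3 Δ0: j=0 g=0 h=0 m=0 f=1 k=1 e=1 d=1 clk=1
  Δ1: clk:1→0
  (1Δ to stable)
t=4 Δ0: j=0 g=0 h=0 m=0 f=1 k=1 e=1 d=1 clk=0
  Δ1: clk:0→1
  Δ2: g:0→1
  Δ3: k:1→0
  (3Δ to stable)
t=5 Δ0: j=0 g=1 h=0 m=0 f=1 k=0 e=1 d=1 clk=1
  Δ1: clk:1→0
  (1Δ to stable)
t=6 Δ0: j=0 g=1 h=0 m=0 f=1 k=0 e=1 d=1 clk=0
  Δ1: clk:0→1
  Δ2: g:1→0
  Δ3: k:0→1
  (3Δ to stable)
t=7 Δ0: j=0 g=0 h=0 m=0 f=1 k=1 e=1 d=1 clk=1
  Δ1: clk:1→0
  (1Δ to stable)
t=8 Δ0: j=0 g=0 h=0 m=0 f=1 k=1 e=1 d=1 clk=0
  Δ1: clk:0→1
  Δ2: g:0→1
  Δ3: k:1→0
  (3Δ to stable)
t=9 Δ0: j=0 g=1 h=0 m=0 f=1 k=0 e=1 d=1 clk=1
  Δ1: clk:1→0
  (1Δ to stable)
t=10 Δ0: j=0 g=1 h=0 m=0 f=1 k=0 e=1 d=1 clk=0
  Δ1: clk:0→1
  Δ2: g:1→0
  Δ3: k:0→1
  (3Δ to stable)
t=11 Δ0: j=0 g=0 h=0 m=0 f=1 k=1 e=1 d=1 clk=1
  Δ1: clk:1→0
  (1Δ to stable)
t=12 Δ0: j=0 g=0 h=0 m=0 f=1 k=1 e=1 d=1 clk=0
  Δ1: clk:0→1
  Δ2: g:0→1
  Δ3: k:1→0
  (3Δ to stable)
t=13 Δ0: j=0 g=1 h=0 m=0 f=1 k=0 e=1 d=1 clk=1
  Δ1: clk:1→0
  (1Δ to stable)
t=14 Δ0: j=0 g=1 h=0 m=0 f=1 k=0 e=1 d=1 clk=0
  Δ1: clk:0→1
  Δ2: g:1→0
  Δ3: k:0→1
  (3Δ to stable)
t=15 Δ0: j=0 g=0 h=0 m=0 f=1 k=1 e=1 d=1 clk=1
  Δ1: clk:1→0
  (1Δ to stable)
t=16 Δ0: j=0 g=0 h=0 m=0 f=1 k=1 e=1 d=1 clk=0
  Δ1: clk:0→1
  Δ2: g:0→1
  Δ3: k:1→0
  (3Δ to stable)
t=17 Δ0: j=0 g=1 h=0 m=0 f=1 k=0 e=1 d=1 clk=1
  Δ1: clk:1→0
  (1Δ to stable)
t=18 Δ0: j=0 g=1 h=0 m=0 f=1 k=0 e=1 d=1 clk=0
  Δ1: clk:0→1
  Δ2: g:1→0
  Δ3: k:0→1
  (3Δ to stable)
t=19 Δ0: j=0 g=0 h=0 m=0 f=1 k=1 e=1 d=1 clk=1
  Δ1: clk:1→0
  (1Δ to stable)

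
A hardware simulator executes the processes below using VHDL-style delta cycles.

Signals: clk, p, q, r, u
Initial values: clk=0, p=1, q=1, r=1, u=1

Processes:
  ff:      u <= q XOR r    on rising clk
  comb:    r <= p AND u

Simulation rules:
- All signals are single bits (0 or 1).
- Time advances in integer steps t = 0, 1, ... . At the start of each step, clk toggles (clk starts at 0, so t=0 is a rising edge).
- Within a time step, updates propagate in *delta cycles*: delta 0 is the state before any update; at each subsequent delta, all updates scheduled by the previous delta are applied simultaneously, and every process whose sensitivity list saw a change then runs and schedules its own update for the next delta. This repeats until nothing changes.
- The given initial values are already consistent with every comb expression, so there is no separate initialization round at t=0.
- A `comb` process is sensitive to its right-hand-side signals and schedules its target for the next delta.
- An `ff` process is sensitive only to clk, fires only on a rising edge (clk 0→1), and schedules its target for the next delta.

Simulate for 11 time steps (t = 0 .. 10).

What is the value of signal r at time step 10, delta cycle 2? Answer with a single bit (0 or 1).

0

t=0 Δ0: u=1 r=1 clk=0 p=1 q=1
  Δ1: clk:0→1
  Δ2: u:1→0
  Δ3: r:1→0
  (3Δ to stable)
t=1 Δ0: u=0 r=0 clk=1 p=1 q=1
  Δ1: clk:1→0
  (1Δ to stable)
t=2 Δ0: u=0 r=0 clk=0 p=1 q=1
  Δ1: clk:0→1
  Δ2: u:0→1
  Δ3: r:0→1
  (3Δ to stable)
t=3 Δ0: u=1 r=1 clk=1 p=1 q=1
  Δ1: clk:1→0
  (1Δ to stable)
t=4 Δ0: u=1 r=1 clk=0 p=1 q=1
  Δ1: clk:0→1
  Δ2: u:1→0
  Δ3: r:1→0
  (3Δ to stable)
t=5 Δ0: u=0 r=0 clk=1 p=1 q=1
  Δ1: clk:1→0
  (1Δ to stable)
t=6 Δ0: u=0 r=0 clk=0 p=1 q=1
  Δ1: clk:0→1
  Δ2: u:0→1
  Δ3: r:0→1
  (3Δ to stable)
t=7 Δ0: u=1 r=1 clk=1 p=1 q=1
  Δ1: clk:1→0
  (1Δ to stable)
t=8 Δ0: u=1 r=1 clk=0 p=1 q=1
  Δ1: clk:0→1
  Δ2: u:1→0
  Δ3: r:1→0
  (3Δ to stable)
t=9 Δ0: u=0 r=0 clk=1 p=1 q=1
  Δ1: clk:1→0
  (1Δ to stable)
t=10 Δ0: u=0 r=0 clk=0 p=1 q=1
  Δ1: clk:0→1
  Δ2: u:0→1
  Δ3: r:0→1
  (3Δ to stable)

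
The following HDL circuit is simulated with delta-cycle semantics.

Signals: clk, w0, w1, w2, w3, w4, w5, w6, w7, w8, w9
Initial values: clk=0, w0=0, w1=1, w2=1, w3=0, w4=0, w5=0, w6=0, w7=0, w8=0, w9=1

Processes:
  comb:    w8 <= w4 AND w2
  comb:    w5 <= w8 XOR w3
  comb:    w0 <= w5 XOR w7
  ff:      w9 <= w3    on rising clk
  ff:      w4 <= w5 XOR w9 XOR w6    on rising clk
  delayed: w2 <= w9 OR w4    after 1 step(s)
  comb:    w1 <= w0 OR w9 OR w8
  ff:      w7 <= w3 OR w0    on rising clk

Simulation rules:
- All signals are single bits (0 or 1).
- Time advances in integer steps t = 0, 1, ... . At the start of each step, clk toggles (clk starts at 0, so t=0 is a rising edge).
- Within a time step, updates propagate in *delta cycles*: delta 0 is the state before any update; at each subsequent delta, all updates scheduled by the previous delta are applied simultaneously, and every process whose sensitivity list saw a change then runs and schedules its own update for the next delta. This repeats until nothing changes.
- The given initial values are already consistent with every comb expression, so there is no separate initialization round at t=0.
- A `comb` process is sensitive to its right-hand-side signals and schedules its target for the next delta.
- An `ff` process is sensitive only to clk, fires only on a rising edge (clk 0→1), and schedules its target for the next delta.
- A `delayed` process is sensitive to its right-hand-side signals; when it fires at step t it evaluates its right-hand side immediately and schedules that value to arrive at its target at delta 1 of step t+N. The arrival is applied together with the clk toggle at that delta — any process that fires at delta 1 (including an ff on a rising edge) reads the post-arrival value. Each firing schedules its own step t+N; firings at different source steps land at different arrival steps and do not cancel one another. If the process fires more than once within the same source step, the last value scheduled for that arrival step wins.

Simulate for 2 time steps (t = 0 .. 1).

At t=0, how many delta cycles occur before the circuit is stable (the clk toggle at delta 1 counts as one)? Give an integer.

5

t=0 Δ0: w9=1 clk=0 w1=1 w6=0 w0=0 w8=0 w4=0 w7=0 w2=1 w5=0 w3=0
  Δ1: clk:0→1
  Δ2: w9:1→0, w4:0→1
  Δ3: w1:1→0, w8:0→1
  Δ4: w1:0→1, w5:0→1
  Δ5: w0:0→1
  (5Δ to stable)
t=1 Δ0: w9=0 clk=1 w1=1 w6=0 w0=1 w8=1 w4=1 w7=0 w2=1 w5=1 w3=0
  Δ1: clk:1→0
  (1Δ to stable)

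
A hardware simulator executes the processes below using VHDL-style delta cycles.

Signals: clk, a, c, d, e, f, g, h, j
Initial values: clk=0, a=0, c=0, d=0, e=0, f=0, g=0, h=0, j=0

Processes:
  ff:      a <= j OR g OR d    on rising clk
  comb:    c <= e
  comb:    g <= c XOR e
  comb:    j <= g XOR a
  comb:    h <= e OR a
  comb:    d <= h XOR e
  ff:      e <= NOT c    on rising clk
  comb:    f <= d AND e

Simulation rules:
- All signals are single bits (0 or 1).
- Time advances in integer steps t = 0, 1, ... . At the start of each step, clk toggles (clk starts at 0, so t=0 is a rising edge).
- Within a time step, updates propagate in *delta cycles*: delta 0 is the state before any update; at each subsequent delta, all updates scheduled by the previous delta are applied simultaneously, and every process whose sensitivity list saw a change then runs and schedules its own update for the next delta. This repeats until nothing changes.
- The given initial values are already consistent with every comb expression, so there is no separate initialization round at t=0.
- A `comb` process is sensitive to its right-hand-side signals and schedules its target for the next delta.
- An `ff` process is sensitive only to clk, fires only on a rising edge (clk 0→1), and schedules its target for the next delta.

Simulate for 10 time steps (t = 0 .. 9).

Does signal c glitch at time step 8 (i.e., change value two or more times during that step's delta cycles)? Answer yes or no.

no

t=0 Δ0: c=0 j=0 f=0 clk=0 g=0 d=0 e=0 a=0 h=0
  Δ1: clk:0→1
  Δ2: e:0→1
  Δ3: c:0→1, g:0→1, d:0→1, h:0→1
  Δ4: j:0→1, f:0→1, g:1→0, d:1→0
  Δ5: j:1→0, f:1→0
  (5Δ to stable)
t=1 Δ0: c=1 j=0 f=0 clk=1 g=0 d=0 e=1 a=0 h=1
  Δ1: clk:1→0
  (1Δ to stable)
t=2 Δ0: c=1 j=0 f=0 clk=0 g=0 d=0 e=1 a=0 h=1
  Δ1: clk:0→1
  Δ2: e:1→0
  Δ3: c:1→0, g:0→1, d:0→1, h:1→0
  Δ4: j:0→1, g:1→0, d:1→0
  Δ5: j:1→0
  (5Δ to stable)
t=3 Δ0: c=0 j=0 f=0 clk=1 g=0 d=0 e=0 a=0 h=0
  Δ1: clk:1→0
  (1Δ to stable)
t=4 Δ0: c=0 j=0 f=0 clk=0 g=0 d=0 e=0 a=0 h=0
  Δ1: clk:0→1
  Δ2: e:0→1
  Δ3: c:0→1, g:0→1, d:0→1, h:0→1
  Δ4: j:0→1, f:0→1, g:1→0, d:1→0
  Δ5: j:1→0, f:1→0
  (5Δ to stable)
t=5 Δ0: c=1 j=0 f=0 clk=1 g=0 d=0 e=1 a=0 h=1
  Δ1: clk:1→0
  (1Δ to stable)
t=6 Δ0: c=1 j=0 f=0 clk=0 g=0 d=0 e=1 a=0 h=1
  Δ1: clk:0→1
  Δ2: e:1→0
  Δ3: c:1→0, g:0→1, d:0→1, h:1→0
  Δ4: j:0→1, g:1→0, d:1→0
  Δ5: j:1→0
  (5Δ to stable)
t=7 Δ0: c=0 j=0 f=0 clk=1 g=0 d=0 e=0 a=0 h=0
  Δ1: clk:1→0
  (1Δ to stable)
t=8 Δ0: c=0 j=0 f=0 clk=0 g=0 d=0 e=0 a=0 h=0
  Δ1: clk:0→1
  Δ2: e:0→1
  Δ3: c:0→1, g:0→1, d:0→1, h:0→1
  Δ4: j:0→1, f:0→1, g:1→0, d:1→0
  Δ5: j:1→0, f:1→0
  (5Δ to stable)
t=9 Δ0: c=1 j=0 f=0 clk=1 g=0 d=0 e=1 a=0 h=1
  Δ1: clk:1→0
  (1Δ to stable)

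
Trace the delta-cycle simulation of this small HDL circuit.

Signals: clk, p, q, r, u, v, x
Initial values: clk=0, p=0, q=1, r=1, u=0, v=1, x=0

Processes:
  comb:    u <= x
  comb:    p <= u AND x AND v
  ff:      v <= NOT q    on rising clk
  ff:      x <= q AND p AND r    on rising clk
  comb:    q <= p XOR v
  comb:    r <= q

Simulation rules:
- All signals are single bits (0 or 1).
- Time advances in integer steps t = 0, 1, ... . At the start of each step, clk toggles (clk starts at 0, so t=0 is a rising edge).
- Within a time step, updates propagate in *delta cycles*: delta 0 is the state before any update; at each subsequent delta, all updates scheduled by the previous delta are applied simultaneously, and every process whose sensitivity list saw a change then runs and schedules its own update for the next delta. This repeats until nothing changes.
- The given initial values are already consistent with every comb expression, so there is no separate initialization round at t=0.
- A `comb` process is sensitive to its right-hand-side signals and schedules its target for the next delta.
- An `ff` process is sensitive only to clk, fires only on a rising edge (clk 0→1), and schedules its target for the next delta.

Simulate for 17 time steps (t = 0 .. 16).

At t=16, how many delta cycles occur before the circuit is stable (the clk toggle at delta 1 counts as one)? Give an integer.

4

t0.Δ0 q=1 v=1 p=0 r=1 u=0 x=0 clk=0
t0.Δ1 q=1 v=1 p=0 r=1 u=0 x=0 clk=1
t0.Δ2 q=1 v=0 p=0 r=1 u=0 x=0 clk=1
t0.Δ3 q=0 v=0 p=0 r=1 u=0 x=0 clk=1
t0.Δ4 q=0 v=0 p=0 r=0 u=0 x=0 clk=1
t1.Δ0 q=0 v=0 p=0 r=0 u=0 x=0 clk=1
t1.Δ1 q=0 v=0 p=0 r=0 u=0 x=0 clk=0
t2.Δ0 q=0 v=0 p=0 r=0 u=0 x=0 clk=0
t2.Δ1 q=0 v=0 p=0 r=0 u=0 x=0 clk=1
t2.Δ2 q=0 v=1 p=0 r=0 u=0 x=0 clk=1
t2.Δ3 q=1 v=1 p=0 r=0 u=0 x=0 clk=1
t2.Δ4 q=1 v=1 p=0 r=1 u=0 x=0 clk=1
t3.Δ0 q=1 v=1 p=0 r=1 u=0 x=0 clk=1
t3.Δ1 q=1 v=1 p=0 r=1 u=0 x=0 clk=0
t4.Δ0 q=1 v=1 p=0 r=1 u=0 x=0 clk=0
t4.Δ1 q=1 v=1 p=0 r=1 u=0 x=0 clk=1
t4.Δ2 q=1 v=0 p=0 r=1 u=0 x=0 clk=1
t4.Δ3 q=0 v=0 p=0 r=1 u=0 x=0 clk=1
t4.Δ4 q=0 v=0 p=0 r=0 u=0 x=0 clk=1
t5.Δ0 q=0 v=0 p=0 r=0 u=0 x=0 clk=1
t5.Δ1 q=0 v=0 p=0 r=0 u=0 x=0 clk=0
t6.Δ0 q=0 v=0 p=0 r=0 u=0 x=0 clk=0
t6.Δ1 q=0 v=0 p=0 r=0 u=0 x=0 clk=1
t6.Δ2 q=0 v=1 p=0 r=0 u=0 x=0 clk=1
t6.Δ3 q=1 v=1 p=0 r=0 u=0 x=0 clk=1
t6.Δ4 q=1 v=1 p=0 r=1 u=0 x=0 clk=1
t7.Δ0 q=1 v=1 p=0 r=1 u=0 x=0 clk=1
t7.Δ1 q=1 v=1 p=0 r=1 u=0 x=0 clk=0
t8.Δ0 q=1 v=1 p=0 r=1 u=0 x=0 clk=0
t8.Δ1 q=1 v=1 p=0 r=1 u=0 x=0 clk=1
t8.Δ2 q=1 v=0 p=0 r=1 u=0 x=0 clk=1
t8.Δ3 q=0 v=0 p=0 r=1 u=0 x=0 clk=1
t8.Δ4 q=0 v=0 p=0 r=0 u=0 x=0 clk=1
t9.Δ0 q=0 v=0 p=0 r=0 u=0 x=0 clk=1
t9.Δ1 q=0 v=0 p=0 r=0 u=0 x=0 clk=0
t10.Δ0 q=0 v=0 p=0 r=0 u=0 x=0 clk=0
t10.Δ1 q=0 v=0 p=0 r=0 u=0 x=0 clk=1
t10.Δ2 q=0 v=1 p=0 r=0 u=0 x=0 clk=1
t10.Δ3 q=1 v=1 p=0 r=0 u=0 x=0 clk=1
t10.Δ4 q=1 v=1 p=0 r=1 u=0 x=0 clk=1
t11.Δ0 q=1 v=1 p=0 r=1 u=0 x=0 clk=1
t11.Δ1 q=1 v=1 p=0 r=1 u=0 x=0 clk=0
t12.Δ0 q=1 v=1 p=0 r=1 u=0 x=0 clk=0
t12.Δ1 q=1 v=1 p=0 r=1 u=0 x=0 clk=1
t12.Δ2 q=1 v=0 p=0 r=1 u=0 x=0 clk=1
t12.Δ3 q=0 v=0 p=0 r=1 u=0 x=0 clk=1
t12.Δ4 q=0 v=0 p=0 r=0 u=0 x=0 clk=1
t13.Δ0 q=0 v=0 p=0 r=0 u=0 x=0 clk=1
t13.Δ1 q=0 v=0 p=0 r=0 u=0 x=0 clk=0
t14.Δ0 q=0 v=0 p=0 r=0 u=0 x=0 clk=0
t14.Δ1 q=0 v=0 p=0 r=0 u=0 x=0 clk=1
t14.Δ2 q=0 v=1 p=0 r=0 u=0 x=0 clk=1
t14.Δ3 q=1 v=1 p=0 r=0 u=0 x=0 clk=1
t14.Δ4 q=1 v=1 p=0 r=1 u=0 x=0 clk=1
t15.Δ0 q=1 v=1 p=0 r=1 u=0 x=0 clk=1
t15.Δ1 q=1 v=1 p=0 r=1 u=0 x=0 clk=0
t16.Δ0 q=1 v=1 p=0 r=1 u=0 x=0 clk=0
t16.Δ1 q=1 v=1 p=0 r=1 u=0 x=0 clk=1
t16.Δ2 q=1 v=0 p=0 r=1 u=0 x=0 clk=1
t16.Δ3 q=0 v=0 p=0 r=1 u=0 x=0 clk=1
t16.Δ4 q=0 v=0 p=0 r=0 u=0 x=0 clk=1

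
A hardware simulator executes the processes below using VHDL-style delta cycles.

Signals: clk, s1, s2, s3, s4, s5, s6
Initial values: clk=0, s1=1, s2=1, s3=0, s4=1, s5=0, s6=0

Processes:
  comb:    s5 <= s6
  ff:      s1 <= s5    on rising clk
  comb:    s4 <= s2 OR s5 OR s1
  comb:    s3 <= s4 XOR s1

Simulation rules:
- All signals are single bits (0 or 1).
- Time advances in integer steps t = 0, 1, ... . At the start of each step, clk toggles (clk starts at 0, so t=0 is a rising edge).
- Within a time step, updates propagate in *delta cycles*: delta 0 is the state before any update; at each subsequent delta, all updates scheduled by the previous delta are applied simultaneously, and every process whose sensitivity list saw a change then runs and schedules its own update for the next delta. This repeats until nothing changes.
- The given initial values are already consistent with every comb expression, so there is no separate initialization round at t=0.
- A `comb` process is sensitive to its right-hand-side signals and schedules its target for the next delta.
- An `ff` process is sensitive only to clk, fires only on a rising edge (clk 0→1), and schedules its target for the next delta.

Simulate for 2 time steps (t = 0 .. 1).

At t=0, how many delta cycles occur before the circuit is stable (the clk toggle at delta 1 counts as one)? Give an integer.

[bits: s3,s5,s6,s4,s2,clk,s1]
t=0: Δ0=0001101 Δ1=0001111 Δ2=0001110 Δ3=1001110 | 3Δ
t=1: Δ0=1001110 Δ1=1001100 | 1Δ

3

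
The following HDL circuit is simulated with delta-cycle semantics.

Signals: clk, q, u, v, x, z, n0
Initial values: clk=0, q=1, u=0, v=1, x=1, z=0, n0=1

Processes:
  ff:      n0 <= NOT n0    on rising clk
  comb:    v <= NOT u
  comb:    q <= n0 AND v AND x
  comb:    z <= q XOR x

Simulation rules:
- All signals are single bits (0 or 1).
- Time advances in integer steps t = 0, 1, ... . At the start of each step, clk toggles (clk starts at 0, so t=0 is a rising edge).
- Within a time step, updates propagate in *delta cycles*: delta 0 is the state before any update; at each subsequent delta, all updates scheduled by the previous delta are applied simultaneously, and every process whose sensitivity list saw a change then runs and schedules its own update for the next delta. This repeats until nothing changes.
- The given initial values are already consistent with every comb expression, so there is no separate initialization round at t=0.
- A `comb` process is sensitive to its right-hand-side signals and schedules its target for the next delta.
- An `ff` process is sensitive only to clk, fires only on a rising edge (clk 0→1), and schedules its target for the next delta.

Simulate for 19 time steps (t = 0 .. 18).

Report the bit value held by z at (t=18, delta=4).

t0.Δ0 u=0 z=0 n0=1 v=1 q=1 clk=0 x=1
t0.Δ1 u=0 z=0 n0=1 v=1 q=1 clk=1 x=1
t0.Δ2 u=0 z=0 n0=0 v=1 q=1 clk=1 x=1
t0.Δ3 u=0 z=0 n0=0 v=1 q=0 clk=1 x=1
t0.Δ4 u=0 z=1 n0=0 v=1 q=0 clk=1 x=1
t1.Δ0 u=0 z=1 n0=0 v=1 q=0 clk=1 x=1
t1.Δ1 u=0 z=1 n0=0 v=1 q=0 clk=0 x=1
t2.Δ0 u=0 z=1 n0=0 v=1 q=0 clk=0 x=1
t2.Δ1 u=0 z=1 n0=0 v=1 q=0 clk=1 x=1
t2.Δ2 u=0 z=1 n0=1 v=1 q=0 clk=1 x=1
t2.Δ3 u=0 z=1 n0=1 v=1 q=1 clk=1 x=1
t2.Δ4 u=0 z=0 n0=1 v=1 q=1 clk=1 x=1
t3.Δ0 u=0 z=0 n0=1 v=1 q=1 clk=1 x=1
t3.Δ1 u=0 z=0 n0=1 v=1 q=1 clk=0 x=1
t4.Δ0 u=0 z=0 n0=1 v=1 q=1 clk=0 x=1
t4.Δ1 u=0 z=0 n0=1 v=1 q=1 clk=1 x=1
t4.Δ2 u=0 z=0 n0=0 v=1 q=1 clk=1 x=1
t4.Δ3 u=0 z=0 n0=0 v=1 q=0 clk=1 x=1
t4.Δ4 u=0 z=1 n0=0 v=1 q=0 clk=1 x=1
t5.Δ0 u=0 z=1 n0=0 v=1 q=0 clk=1 x=1
t5.Δ1 u=0 z=1 n0=0 v=1 q=0 clk=0 x=1
t6.Δ0 u=0 z=1 n0=0 v=1 q=0 clk=0 x=1
t6.Δ1 u=0 z=1 n0=0 v=1 q=0 clk=1 x=1
t6.Δ2 u=0 z=1 n0=1 v=1 q=0 clk=1 x=1
t6.Δ3 u=0 z=1 n0=1 v=1 q=1 clk=1 x=1
t6.Δ4 u=0 z=0 n0=1 v=1 q=1 clk=1 x=1
t7.Δ0 u=0 z=0 n0=1 v=1 q=1 clk=1 x=1
t7.Δ1 u=0 z=0 n0=1 v=1 q=1 clk=0 x=1
t8.Δ0 u=0 z=0 n0=1 v=1 q=1 clk=0 x=1
t8.Δ1 u=0 z=0 n0=1 v=1 q=1 clk=1 x=1
t8.Δ2 u=0 z=0 n0=0 v=1 q=1 clk=1 x=1
t8.Δ3 u=0 z=0 n0=0 v=1 q=0 clk=1 x=1
t8.Δ4 u=0 z=1 n0=0 v=1 q=0 clk=1 x=1
t9.Δ0 u=0 z=1 n0=0 v=1 q=0 clk=1 x=1
t9.Δ1 u=0 z=1 n0=0 v=1 q=0 clk=0 x=1
t10.Δ0 u=0 z=1 n0=0 v=1 q=0 clk=0 x=1
t10.Δ1 u=0 z=1 n0=0 v=1 q=0 clk=1 x=1
t10.Δ2 u=0 z=1 n0=1 v=1 q=0 clk=1 x=1
t10.Δ3 u=0 z=1 n0=1 v=1 q=1 clk=1 x=1
t10.Δ4 u=0 z=0 n0=1 v=1 q=1 clk=1 x=1
t11.Δ0 u=0 z=0 n0=1 v=1 q=1 clk=1 x=1
t11.Δ1 u=0 z=0 n0=1 v=1 q=1 clk=0 x=1
t12.Δ0 u=0 z=0 n0=1 v=1 q=1 clk=0 x=1
t12.Δ1 u=0 z=0 n0=1 v=1 q=1 clk=1 x=1
t12.Δ2 u=0 z=0 n0=0 v=1 q=1 clk=1 x=1
t12.Δ3 u=0 z=0 n0=0 v=1 q=0 clk=1 x=1
t12.Δ4 u=0 z=1 n0=0 v=1 q=0 clk=1 x=1
t13.Δ0 u=0 z=1 n0=0 v=1 q=0 clk=1 x=1
t13.Δ1 u=0 z=1 n0=0 v=1 q=0 clk=0 x=1
t14.Δ0 u=0 z=1 n0=0 v=1 q=0 clk=0 x=1
t14.Δ1 u=0 z=1 n0=0 v=1 q=0 clk=1 x=1
t14.Δ2 u=0 z=1 n0=1 v=1 q=0 clk=1 x=1
t14.Δ3 u=0 z=1 n0=1 v=1 q=1 clk=1 x=1
t14.Δ4 u=0 z=0 n0=1 v=1 q=1 clk=1 x=1
t15.Δ0 u=0 z=0 n0=1 v=1 q=1 clk=1 x=1
t15.Δ1 u=0 z=0 n0=1 v=1 q=1 clk=0 x=1
t16.Δ0 u=0 z=0 n0=1 v=1 q=1 clk=0 x=1
t16.Δ1 u=0 z=0 n0=1 v=1 q=1 clk=1 x=1
t16.Δ2 u=0 z=0 n0=0 v=1 q=1 clk=1 x=1
t16.Δ3 u=0 z=0 n0=0 v=1 q=0 clk=1 x=1
t16.Δ4 u=0 z=1 n0=0 v=1 q=0 clk=1 x=1
t17.Δ0 u=0 z=1 n0=0 v=1 q=0 clk=1 x=1
t17.Δ1 u=0 z=1 n0=0 v=1 q=0 clk=0 x=1
t18.Δ0 u=0 z=1 n0=0 v=1 q=0 clk=0 x=1
t18.Δ1 u=0 z=1 n0=0 v=1 q=0 clk=1 x=1
t18.Δ2 u=0 z=1 n0=1 v=1 q=0 clk=1 x=1
t18.Δ3 u=0 z=1 n0=1 v=1 q=1 clk=1 x=1
t18.Δ4 u=0 z=0 n0=1 v=1 q=1 clk=1 x=1

0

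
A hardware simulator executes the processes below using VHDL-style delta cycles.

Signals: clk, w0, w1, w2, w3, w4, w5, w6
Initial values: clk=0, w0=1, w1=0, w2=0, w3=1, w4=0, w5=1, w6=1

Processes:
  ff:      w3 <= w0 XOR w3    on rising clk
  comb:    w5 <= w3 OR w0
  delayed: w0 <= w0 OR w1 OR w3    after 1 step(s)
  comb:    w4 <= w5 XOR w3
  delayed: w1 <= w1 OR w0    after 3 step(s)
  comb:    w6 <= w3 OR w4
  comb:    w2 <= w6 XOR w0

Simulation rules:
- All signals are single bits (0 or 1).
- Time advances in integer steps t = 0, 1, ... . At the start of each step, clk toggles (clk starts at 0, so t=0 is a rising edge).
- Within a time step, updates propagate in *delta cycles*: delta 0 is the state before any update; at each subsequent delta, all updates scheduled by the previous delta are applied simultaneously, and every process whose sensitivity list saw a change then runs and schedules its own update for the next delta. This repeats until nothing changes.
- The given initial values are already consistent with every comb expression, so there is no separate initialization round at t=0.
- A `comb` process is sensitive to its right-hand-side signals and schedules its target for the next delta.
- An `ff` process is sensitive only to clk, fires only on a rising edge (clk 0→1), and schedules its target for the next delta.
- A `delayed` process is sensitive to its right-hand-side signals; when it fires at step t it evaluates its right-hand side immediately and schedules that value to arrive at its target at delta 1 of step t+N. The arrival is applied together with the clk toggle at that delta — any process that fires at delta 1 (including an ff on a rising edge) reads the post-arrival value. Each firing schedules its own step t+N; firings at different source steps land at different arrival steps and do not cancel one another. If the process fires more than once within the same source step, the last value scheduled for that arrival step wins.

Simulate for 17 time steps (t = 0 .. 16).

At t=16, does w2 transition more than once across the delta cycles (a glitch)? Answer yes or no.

yes

[bits: w0,w1,w6,w3,w4,w5,clk,w2]
t=0: Δ0=10110100 Δ1=10110110 Δ2=10100110 Δ3=10001110 Δ4=10101111 Δ5=10101110 | 5Δ
t=1: Δ0=10101110 Δ1=10101100 | 1Δ
t=2: Δ0=10101100 Δ1=10101110 Δ2=10111110 Δ3=10110110 | 3Δ
t=3: Δ0=10110110 Δ1=10110100 | 1Δ
t=4: Δ0=10110100 Δ1=10110110 Δ2=10100110 Δ3=10001110 Δ4=10101111 Δ5=10101110 | 5Δ
t=5: Δ0=10101110 Δ1=10101100 | 1Δ
t=6: Δ0=10101100 Δ1=10101110 Δ2=10111110 Δ3=10110110 | 3Δ
t=7: Δ0=10110110 Δ1=10110100 | 1Δ
t=8: Δ0=10110100 Δ1=10110110 Δ2=10100110 Δ3=10001110 Δ4=10101111 Δ5=10101110 | 5Δ
t=9: Δ0=10101110 Δ1=10101100 | 1Δ
t=10: Δ0=10101100 Δ1=10101110 Δ2=10111110 Δ3=10110110 | 3Δ
t=11: Δ0=10110110 Δ1=10110100 | 1Δ
t=12: Δ0=10110100 Δ1=10110110 Δ2=10100110 Δ3=10001110 Δ4=10101111 Δ5=10101110 | 5Δ
t=13: Δ0=10101110 Δ1=10101100 | 1Δ
t=14: Δ0=10101100 Δ1=10101110 Δ2=10111110 Δ3=10110110 | 3Δ
t=15: Δ0=10110110 Δ1=10110100 | 1Δ
t=16: Δ0=10110100 Δ1=10110110 Δ2=10100110 Δ3=10001110 Δ4=10101111 Δ5=10101110 | 5Δ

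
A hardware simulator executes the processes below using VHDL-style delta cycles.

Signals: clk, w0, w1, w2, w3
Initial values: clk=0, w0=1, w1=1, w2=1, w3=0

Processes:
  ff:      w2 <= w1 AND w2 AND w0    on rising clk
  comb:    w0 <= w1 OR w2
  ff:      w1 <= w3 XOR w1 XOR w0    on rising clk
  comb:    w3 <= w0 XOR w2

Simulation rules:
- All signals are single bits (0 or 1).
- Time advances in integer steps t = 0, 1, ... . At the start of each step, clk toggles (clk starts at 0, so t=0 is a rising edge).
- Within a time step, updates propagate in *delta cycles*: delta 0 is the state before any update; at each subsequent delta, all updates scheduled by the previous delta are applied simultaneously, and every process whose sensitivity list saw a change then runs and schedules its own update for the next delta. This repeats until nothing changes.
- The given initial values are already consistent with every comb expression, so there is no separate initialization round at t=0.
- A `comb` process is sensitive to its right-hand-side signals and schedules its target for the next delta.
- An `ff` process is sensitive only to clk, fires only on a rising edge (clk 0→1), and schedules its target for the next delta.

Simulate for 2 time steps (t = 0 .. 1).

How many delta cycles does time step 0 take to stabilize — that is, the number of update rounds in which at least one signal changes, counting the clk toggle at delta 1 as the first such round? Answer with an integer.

[bits: w1,w2,w0,clk,w3]
t=0: Δ0=11100 Δ1=11110 Δ2=01110 | 2Δ
t=1: Δ0=01110 Δ1=01100 | 1Δ

2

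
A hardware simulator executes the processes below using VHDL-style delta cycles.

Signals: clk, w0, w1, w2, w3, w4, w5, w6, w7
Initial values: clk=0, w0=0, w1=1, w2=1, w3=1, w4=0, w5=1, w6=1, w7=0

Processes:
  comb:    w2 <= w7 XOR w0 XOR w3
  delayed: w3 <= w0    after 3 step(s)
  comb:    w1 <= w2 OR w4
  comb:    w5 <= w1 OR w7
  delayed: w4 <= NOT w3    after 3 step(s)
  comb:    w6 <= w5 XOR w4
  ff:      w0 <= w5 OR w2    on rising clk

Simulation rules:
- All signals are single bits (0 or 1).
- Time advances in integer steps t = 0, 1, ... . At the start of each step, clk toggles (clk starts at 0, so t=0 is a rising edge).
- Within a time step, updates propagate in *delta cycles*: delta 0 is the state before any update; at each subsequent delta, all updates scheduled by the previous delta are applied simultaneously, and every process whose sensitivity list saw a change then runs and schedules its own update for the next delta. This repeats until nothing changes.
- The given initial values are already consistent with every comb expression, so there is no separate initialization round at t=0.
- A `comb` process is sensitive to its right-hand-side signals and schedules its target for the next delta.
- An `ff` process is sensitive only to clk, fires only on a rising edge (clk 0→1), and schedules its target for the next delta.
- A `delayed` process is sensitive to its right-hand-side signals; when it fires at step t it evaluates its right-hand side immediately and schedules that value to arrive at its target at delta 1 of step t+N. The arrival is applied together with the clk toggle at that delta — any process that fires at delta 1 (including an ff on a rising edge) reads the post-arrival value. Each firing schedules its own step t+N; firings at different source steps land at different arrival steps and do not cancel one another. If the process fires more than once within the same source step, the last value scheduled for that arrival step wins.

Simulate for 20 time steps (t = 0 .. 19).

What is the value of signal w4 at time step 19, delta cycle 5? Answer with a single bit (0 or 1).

0

t0.Δ0 w4=0 w3=1 w7=0 w0=0 w2=1 clk=0 w6=1 w5=1 w1=1
t0.Δ1 w4=0 w3=1 w7=0 w0=0 w2=1 clk=1 w6=1 w5=1 w1=1
t0.Δ2 w4=0 w3=1 w7=0 w0=1 w2=1 clk=1 w6=1 w5=1 w1=1
t0.Δ3 w4=0 w3=1 w7=0 w0=1 w2=0 clk=1 w6=1 w5=1 w1=1
t0.Δ4 w4=0 w3=1 w7=0 w0=1 w2=0 clk=1 w6=1 w5=1 w1=0
t0.Δ5 w4=0 w3=1 w7=0 w0=1 w2=0 clk=1 w6=1 w5=0 w1=0
t0.Δ6 w4=0 w3=1 w7=0 w0=1 w2=0 clk=1 w6=0 w5=0 w1=0
t1.Δ0 w4=0 w3=1 w7=0 w0=1 w2=0 clk=1 w6=0 w5=0 w1=0
t1.Δ1 w4=0 w3=1 w7=0 w0=1 w2=0 clk=0 w6=0 w5=0 w1=0
t2.Δ0 w4=0 w3=1 w7=0 w0=1 w2=0 clk=0 w6=0 w5=0 w1=0
t2.Δ1 w4=0 w3=1 w7=0 w0=1 w2=0 clk=1 w6=0 w5=0 w1=0
t2.Δ2 w4=0 w3=1 w7=0 w0=0 w2=0 clk=1 w6=0 w5=0 w1=0
t2.Δ3 w4=0 w3=1 w7=0 w0=0 w2=1 clk=1 w6=0 w5=0 w1=0
t2.Δ4 w4=0 w3=1 w7=0 w0=0 w2=1 clk=1 w6=0 w5=0 w1=1
t2.Δ5 w4=0 w3=1 w7=0 w0=0 w2=1 clk=1 w6=0 w5=1 w1=1
t2.Δ6 w4=0 w3=1 w7=0 w0=0 w2=1 clk=1 w6=1 w5=1 w1=1
t3.Δ0 w4=0 w3=1 w7=0 w0=0 w2=1 clk=1 w6=1 w5=1 w1=1
t3.Δ1 w4=0 w3=1 w7=0 w0=0 w2=1 clk=0 w6=1 w5=1 w1=1
t4.Δ0 w4=0 w3=1 w7=0 w0=0 w2=1 clk=0 w6=1 w5=1 w1=1
t4.Δ1 w4=0 w3=1 w7=0 w0=0 w2=1 clk=1 w6=1 w5=1 w1=1
t4.Δ2 w4=0 w3=1 w7=0 w0=1 w2=1 clk=1 w6=1 w5=1 w1=1
t4.Δ3 w4=0 w3=1 w7=0 w0=1 w2=0 clk=1 w6=1 w5=1 w1=1
t4.Δ4 w4=0 w3=1 w7=0 w0=1 w2=0 clk=1 w6=1 w5=1 w1=0
t4.Δ5 w4=0 w3=1 w7=0 w0=1 w2=0 clk=1 w6=1 w5=0 w1=0
t4.Δ6 w4=0 w3=1 w7=0 w0=1 w2=0 clk=1 w6=0 w5=0 w1=0
t5.Δ0 w4=0 w3=1 w7=0 w0=1 w2=0 clk=1 w6=0 w5=0 w1=0
t5.Δ1 w4=0 w3=0 w7=0 w0=1 w2=0 clk=0 w6=0 w5=0 w1=0
t5.Δ2 w4=0 w3=0 w7=0 w0=1 w2=1 clk=0 w6=0 w5=0 w1=0
t5.Δ3 w4=0 w3=0 w7=0 w0=1 w2=1 clk=0 w6=0 w5=0 w1=1
t5.Δ4 w4=0 w3=0 w7=0 w0=1 w2=1 clk=0 w6=0 w5=1 w1=1
t5.Δ5 w4=0 w3=0 w7=0 w0=1 w2=1 clk=0 w6=1 w5=1 w1=1
t6.Δ0 w4=0 w3=0 w7=0 w0=1 w2=1 clk=0 w6=1 w5=1 w1=1
t6.Δ1 w4=0 w3=0 w7=0 w0=1 w2=1 clk=1 w6=1 w5=1 w1=1
t7.Δ0 w4=0 w3=0 w7=0 w0=1 w2=1 clk=1 w6=1 w5=1 w1=1
t7.Δ1 w4=0 w3=1 w7=0 w0=1 w2=1 clk=0 w6=1 w5=1 w1=1
t7.Δ2 w4=0 w3=1 w7=0 w0=1 w2=0 clk=0 w6=1 w5=1 w1=1
t7.Δ3 w4=0 w3=1 w7=0 w0=1 w2=0 clk=0 w6=1 w5=1 w1=0
t7.Δ4 w4=0 w3=1 w7=0 w0=1 w2=0 clk=0 w6=1 w5=0 w1=0
t7.Δ5 w4=0 w3=1 w7=0 w0=1 w2=0 clk=0 w6=0 w5=0 w1=0
t8.Δ0 w4=0 w3=1 w7=0 w0=1 w2=0 clk=0 w6=0 w5=0 w1=0
t8.Δ1 w4=1 w3=1 w7=0 w0=1 w2=0 clk=1 w6=0 w5=0 w1=0
t8.Δ2 w4=1 w3=1 w7=0 w0=0 w2=0 clk=1 w6=1 w5=0 w1=1
t8.Δ3 w4=1 w3=1 w7=0 w0=0 w2=1 clk=1 w6=1 w5=1 w1=1
t8.Δ4 w4=1 w3=1 w7=0 w0=0 w2=1 clk=1 w6=0 w5=1 w1=1
t9.Δ0 w4=1 w3=1 w7=0 w0=0 w2=1 clk=1 w6=0 w5=1 w1=1
t9.Δ1 w4=1 w3=1 w7=0 w0=0 w2=1 clk=0 w6=0 w5=1 w1=1
t10.Δ0 w4=1 w3=1 w7=0 w0=0 w2=1 clk=0 w6=0 w5=1 w1=1
t10.Δ1 w4=0 w3=1 w7=0 w0=0 w2=1 clk=1 w6=0 w5=1 w1=1
t10.Δ2 w4=0 w3=1 w7=0 w0=1 w2=1 clk=1 w6=1 w5=1 w1=1
t10.Δ3 w4=0 w3=1 w7=0 w0=1 w2=0 clk=1 w6=1 w5=1 w1=1
t10.Δ4 w4=0 w3=1 w7=0 w0=1 w2=0 clk=1 w6=1 w5=1 w1=0
t10.Δ5 w4=0 w3=1 w7=0 w0=1 w2=0 clk=1 w6=1 w5=0 w1=0
t10.Δ6 w4=0 w3=1 w7=0 w0=1 w2=0 clk=1 w6=0 w5=0 w1=0
t11.Δ0 w4=0 w3=1 w7=0 w0=1 w2=0 clk=1 w6=0 w5=0 w1=0
t11.Δ1 w4=0 w3=0 w7=0 w0=1 w2=0 clk=0 w6=0 w5=0 w1=0
t11.Δ2 w4=0 w3=0 w7=0 w0=1 w2=1 clk=0 w6=0 w5=0 w1=0
t11.Δ3 w4=0 w3=0 w7=0 w0=1 w2=1 clk=0 w6=0 w5=0 w1=1
t11.Δ4 w4=0 w3=0 w7=0 w0=1 w2=1 clk=0 w6=0 w5=1 w1=1
t11.Δ5 w4=0 w3=0 w7=0 w0=1 w2=1 clk=0 w6=1 w5=1 w1=1
t12.Δ0 w4=0 w3=0 w7=0 w0=1 w2=1 clk=0 w6=1 w5=1 w1=1
t12.Δ1 w4=0 w3=0 w7=0 w0=1 w2=1 clk=1 w6=1 w5=1 w1=1
t13.Δ0 w4=0 w3=0 w7=0 w0=1 w2=1 clk=1 w6=1 w5=1 w1=1
t13.Δ1 w4=0 w3=1 w7=0 w0=1 w2=1 clk=0 w6=1 w5=1 w1=1
t13.Δ2 w4=0 w3=1 w7=0 w0=1 w2=0 clk=0 w6=1 w5=1 w1=1
t13.Δ3 w4=0 w3=1 w7=0 w0=1 w2=0 clk=0 w6=1 w5=1 w1=0
t13.Δ4 w4=0 w3=1 w7=0 w0=1 w2=0 clk=0 w6=1 w5=0 w1=0
t13.Δ5 w4=0 w3=1 w7=0 w0=1 w2=0 clk=0 w6=0 w5=0 w1=0
t14.Δ0 w4=0 w3=1 w7=0 w0=1 w2=0 clk=0 w6=0 w5=0 w1=0
t14.Δ1 w4=1 w3=1 w7=0 w0=1 w2=0 clk=1 w6=0 w5=0 w1=0
t14.Δ2 w4=1 w3=1 w7=0 w0=0 w2=0 clk=1 w6=1 w5=0 w1=1
t14.Δ3 w4=1 w3=1 w7=0 w0=0 w2=1 clk=1 w6=1 w5=1 w1=1
t14.Δ4 w4=1 w3=1 w7=0 w0=0 w2=1 clk=1 w6=0 w5=1 w1=1
t15.Δ0 w4=1 w3=1 w7=0 w0=0 w2=1 clk=1 w6=0 w5=1 w1=1
t15.Δ1 w4=1 w3=1 w7=0 w0=0 w2=1 clk=0 w6=0 w5=1 w1=1
t16.Δ0 w4=1 w3=1 w7=0 w0=0 w2=1 clk=0 w6=0 w5=1 w1=1
t16.Δ1 w4=0 w3=1 w7=0 w0=0 w2=1 clk=1 w6=0 w5=1 w1=1
t16.Δ2 w4=0 w3=1 w7=0 w0=1 w2=1 clk=1 w6=1 w5=1 w1=1
t16.Δ3 w4=0 w3=1 w7=0 w0=1 w2=0 clk=1 w6=1 w5=1 w1=1
t16.Δ4 w4=0 w3=1 w7=0 w0=1 w2=0 clk=1 w6=1 w5=1 w1=0
t16.Δ5 w4=0 w3=1 w7=0 w0=1 w2=0 clk=1 w6=1 w5=0 w1=0
t16.Δ6 w4=0 w3=1 w7=0 w0=1 w2=0 clk=1 w6=0 w5=0 w1=0
t17.Δ0 w4=0 w3=1 w7=0 w0=1 w2=0 clk=1 w6=0 w5=0 w1=0
t17.Δ1 w4=0 w3=0 w7=0 w0=1 w2=0 clk=0 w6=0 w5=0 w1=0
t17.Δ2 w4=0 w3=0 w7=0 w0=1 w2=1 clk=0 w6=0 w5=0 w1=0
t17.Δ3 w4=0 w3=0 w7=0 w0=1 w2=1 clk=0 w6=0 w5=0 w1=1
t17.Δ4 w4=0 w3=0 w7=0 w0=1 w2=1 clk=0 w6=0 w5=1 w1=1
t17.Δ5 w4=0 w3=0 w7=0 w0=1 w2=1 clk=0 w6=1 w5=1 w1=1
t18.Δ0 w4=0 w3=0 w7=0 w0=1 w2=1 clk=0 w6=1 w5=1 w1=1
t18.Δ1 w4=0 w3=0 w7=0 w0=1 w2=1 clk=1 w6=1 w5=1 w1=1
t19.Δ0 w4=0 w3=0 w7=0 w0=1 w2=1 clk=1 w6=1 w5=1 w1=1
t19.Δ1 w4=0 w3=1 w7=0 w0=1 w2=1 clk=0 w6=1 w5=1 w1=1
t19.Δ2 w4=0 w3=1 w7=0 w0=1 w2=0 clk=0 w6=1 w5=1 w1=1
t19.Δ3 w4=0 w3=1 w7=0 w0=1 w2=0 clk=0 w6=1 w5=1 w1=0
t19.Δ4 w4=0 w3=1 w7=0 w0=1 w2=0 clk=0 w6=1 w5=0 w1=0
t19.Δ5 w4=0 w3=1 w7=0 w0=1 w2=0 clk=0 w6=0 w5=0 w1=0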